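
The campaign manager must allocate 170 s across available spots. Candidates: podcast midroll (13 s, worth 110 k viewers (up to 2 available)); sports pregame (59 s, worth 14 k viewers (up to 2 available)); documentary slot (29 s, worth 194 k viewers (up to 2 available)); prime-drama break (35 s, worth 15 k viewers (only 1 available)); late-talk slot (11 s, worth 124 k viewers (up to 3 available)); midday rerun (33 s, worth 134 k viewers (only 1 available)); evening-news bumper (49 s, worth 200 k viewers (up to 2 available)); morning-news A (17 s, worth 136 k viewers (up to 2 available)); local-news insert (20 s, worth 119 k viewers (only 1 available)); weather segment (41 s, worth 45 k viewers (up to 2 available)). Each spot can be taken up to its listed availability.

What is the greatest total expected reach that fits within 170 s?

1261

Ranking by ratio (expected reach/s): late-talk slot 11.27, podcast midroll 8.46, morning-news A 8.00.
The ratio heuristic lands on 2×podcast midroll + 2×documentary slot + 3×late-talk slot + 2×morning-news A (1252) but leaves 19 s idle.
Dropping podcast midroll frees 13 s; slotting in local-news insert (20 s) lifts the total to 1261 at 158 s.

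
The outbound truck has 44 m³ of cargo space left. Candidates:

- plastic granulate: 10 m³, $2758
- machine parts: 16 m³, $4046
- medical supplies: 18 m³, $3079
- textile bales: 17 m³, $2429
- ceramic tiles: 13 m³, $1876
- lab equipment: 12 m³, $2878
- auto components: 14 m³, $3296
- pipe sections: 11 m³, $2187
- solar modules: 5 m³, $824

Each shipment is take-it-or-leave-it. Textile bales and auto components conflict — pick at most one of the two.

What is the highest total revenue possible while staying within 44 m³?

Best packing: plastic granulate + machine parts + lab equipment + solar modules — 43 m³, 10506 total.
The closest alternative, machine parts + lab equipment + auto components, reaches only 10220.

10506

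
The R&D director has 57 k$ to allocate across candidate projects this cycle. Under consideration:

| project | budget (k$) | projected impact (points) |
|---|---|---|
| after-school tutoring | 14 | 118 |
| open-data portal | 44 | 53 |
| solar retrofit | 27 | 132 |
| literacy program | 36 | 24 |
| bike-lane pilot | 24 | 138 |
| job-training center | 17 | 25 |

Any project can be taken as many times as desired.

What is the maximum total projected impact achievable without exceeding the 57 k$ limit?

472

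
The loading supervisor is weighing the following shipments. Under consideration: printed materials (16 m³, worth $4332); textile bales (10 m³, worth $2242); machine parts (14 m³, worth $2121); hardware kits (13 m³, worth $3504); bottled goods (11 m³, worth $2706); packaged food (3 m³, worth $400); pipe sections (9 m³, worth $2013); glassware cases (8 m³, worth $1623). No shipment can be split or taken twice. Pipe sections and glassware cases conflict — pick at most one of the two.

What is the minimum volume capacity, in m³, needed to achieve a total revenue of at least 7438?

29

Minimise m³ subject to total revenue ≥ 7438.
Taking printed materials + hardware kits gives 7836 (≥ 7438) for 29 m³.
No combination under 29 m³ hits 7438.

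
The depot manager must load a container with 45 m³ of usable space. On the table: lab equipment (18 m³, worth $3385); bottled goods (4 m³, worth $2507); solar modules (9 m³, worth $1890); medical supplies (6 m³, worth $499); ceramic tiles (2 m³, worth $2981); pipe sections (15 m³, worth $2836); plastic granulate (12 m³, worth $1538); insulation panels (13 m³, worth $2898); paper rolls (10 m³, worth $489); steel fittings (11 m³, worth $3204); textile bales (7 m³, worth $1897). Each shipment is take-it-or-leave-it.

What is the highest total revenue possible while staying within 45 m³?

14426

Density check — ceramic tiles 1490.50, bottled goods 626.75, steel fittings 291.27, textile bales 271.00 are the best per m³.
Greedy by ratio would take bottled goods + medical supplies + ceramic tiles + insulation panels + steel fittings + textile bales: 43 m³ used, total 13986.
Dropping medical supplies and textile bales frees 13 m³; slotting in pipe sections (15 m³) lifts the total to 14426 at 45 m³.
Runner-up bottled goods + solar modules + ceramic tiles + plastic granulate + steel fittings + textile bales tops out at 14017.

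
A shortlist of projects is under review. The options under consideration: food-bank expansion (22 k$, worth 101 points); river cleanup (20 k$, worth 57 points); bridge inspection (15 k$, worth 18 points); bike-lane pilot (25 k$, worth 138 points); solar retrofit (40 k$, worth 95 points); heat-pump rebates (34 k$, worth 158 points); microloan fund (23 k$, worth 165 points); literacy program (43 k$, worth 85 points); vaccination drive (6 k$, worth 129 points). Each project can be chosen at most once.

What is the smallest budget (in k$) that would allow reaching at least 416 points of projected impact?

54

Look for the lowest-budget combination reaching 416.
Taking bike-lane pilot + microloan fund + vaccination drive gives 432 (≥ 416) for 54 k$.
Any bundle with less than 54 k$ falls short of 416.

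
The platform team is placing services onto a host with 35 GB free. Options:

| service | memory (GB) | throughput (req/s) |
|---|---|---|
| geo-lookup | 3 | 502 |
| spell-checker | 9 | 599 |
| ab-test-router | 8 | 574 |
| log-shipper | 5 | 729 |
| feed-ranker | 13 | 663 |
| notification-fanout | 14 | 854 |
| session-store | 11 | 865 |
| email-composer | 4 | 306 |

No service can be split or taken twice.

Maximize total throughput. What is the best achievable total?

3001

Ranking by ratio (throughput/GB): geo-lookup 167.33, log-shipper 145.80, session-store 78.64, email-composer 76.50.
Filling by ratio: geo-lookup + ab-test-router + log-shipper + session-store + email-composer for 2976, with 4 GB left unused.
The 8 GB tied up in ab-test-router is better spent on spell-checker — total rises to 3001 (32 GB).
Nothing else within 35 GB beats 3001.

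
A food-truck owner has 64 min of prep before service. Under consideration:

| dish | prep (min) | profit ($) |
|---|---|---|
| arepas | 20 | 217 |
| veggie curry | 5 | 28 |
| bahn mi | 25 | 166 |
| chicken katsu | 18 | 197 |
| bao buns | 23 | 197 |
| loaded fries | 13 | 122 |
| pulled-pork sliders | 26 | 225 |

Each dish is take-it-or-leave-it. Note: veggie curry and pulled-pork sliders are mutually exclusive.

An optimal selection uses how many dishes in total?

The maximum profit within 64 min is 639.
arepas + chicken katsu + pulled-pork sliders hits 639 at 64 min.
All optima have 3 dishes.

3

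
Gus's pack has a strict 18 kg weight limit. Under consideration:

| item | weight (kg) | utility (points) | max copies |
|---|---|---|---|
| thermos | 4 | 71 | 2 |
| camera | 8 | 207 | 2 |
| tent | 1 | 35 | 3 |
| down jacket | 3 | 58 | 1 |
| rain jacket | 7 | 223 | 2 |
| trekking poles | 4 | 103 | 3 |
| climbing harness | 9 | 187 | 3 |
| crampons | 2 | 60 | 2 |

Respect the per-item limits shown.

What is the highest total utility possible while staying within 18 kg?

576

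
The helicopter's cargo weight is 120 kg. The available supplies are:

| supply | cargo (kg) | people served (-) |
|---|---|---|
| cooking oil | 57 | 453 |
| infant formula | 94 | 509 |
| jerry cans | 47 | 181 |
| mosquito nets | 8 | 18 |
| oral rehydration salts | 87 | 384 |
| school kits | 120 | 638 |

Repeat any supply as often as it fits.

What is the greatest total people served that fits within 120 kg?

906

By people served per kg: cooking oil 7.95, infant formula 5.41, school kits 5.32, oral rehydration salts 4.41 lead.
Best packing: 2×cooking oil — 114 kg, 906 total.
Nothing else within 120 kg beats 906.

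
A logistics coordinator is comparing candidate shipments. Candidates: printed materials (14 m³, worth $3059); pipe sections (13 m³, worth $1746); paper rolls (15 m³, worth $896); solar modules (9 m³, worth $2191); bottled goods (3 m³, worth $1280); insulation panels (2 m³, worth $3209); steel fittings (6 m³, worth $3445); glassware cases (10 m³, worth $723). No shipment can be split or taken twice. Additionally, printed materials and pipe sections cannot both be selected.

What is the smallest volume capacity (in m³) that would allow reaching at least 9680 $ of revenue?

Need the lightest bundle worth ≥ 9680.
Taking solar modules + bottled goods + insulation panels + steel fittings gives 10125 (≥ 9680) for 20 m³.
Any bundle with less than 20 m³ falls short of 9680.

20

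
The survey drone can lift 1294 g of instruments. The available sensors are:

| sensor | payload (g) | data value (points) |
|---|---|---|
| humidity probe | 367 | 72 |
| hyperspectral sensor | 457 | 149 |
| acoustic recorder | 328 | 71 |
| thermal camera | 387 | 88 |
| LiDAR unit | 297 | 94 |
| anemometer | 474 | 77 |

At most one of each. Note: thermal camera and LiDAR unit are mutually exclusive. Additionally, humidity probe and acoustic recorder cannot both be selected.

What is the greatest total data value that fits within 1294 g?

320

Ranking by ratio (data value/g): hyperspectral sensor 0.33, LiDAR unit 0.32, thermal camera 0.23, acoustic recorder 0.22.
Taking hyperspectral sensor + LiDAR unit + anemometer: 1228 g used, 320 in data value.
The closest alternative, humidity probe + hyperspectral sensor + LiDAR unit, reaches only 315.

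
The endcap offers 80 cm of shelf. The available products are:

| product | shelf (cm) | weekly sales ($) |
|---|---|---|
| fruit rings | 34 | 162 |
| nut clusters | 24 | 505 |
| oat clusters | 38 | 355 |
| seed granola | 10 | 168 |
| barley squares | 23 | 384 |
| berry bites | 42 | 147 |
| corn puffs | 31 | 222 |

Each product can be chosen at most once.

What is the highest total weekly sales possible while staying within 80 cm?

1111

Ranking by ratio (weekly sales/cm): nut clusters 21.04, seed granola 16.80, barley squares 16.70.
A density-first pass picks nut clusters + seed granola + barley squares — 1057 at 57 cm.
Replace seed granola with corn puffs: the trade gains 54 net, giving 1111 at 78 cm.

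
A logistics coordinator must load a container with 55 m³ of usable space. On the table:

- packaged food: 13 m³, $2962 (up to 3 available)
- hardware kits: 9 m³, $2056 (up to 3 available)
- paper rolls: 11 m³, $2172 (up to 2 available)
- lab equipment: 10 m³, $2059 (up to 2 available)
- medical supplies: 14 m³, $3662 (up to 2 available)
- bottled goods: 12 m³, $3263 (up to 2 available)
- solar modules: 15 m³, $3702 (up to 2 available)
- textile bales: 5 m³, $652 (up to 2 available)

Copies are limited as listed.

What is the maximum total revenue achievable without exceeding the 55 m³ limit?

14289

Filling by ratio: 2×medical supplies + 2×bottled goods for 13850, with 3 m³ left unused.
The 12 m³ tied up in bottled goods is better spent on solar modules — total rises to 14289 (55 m³).
That's the maximum — no swap from here does better than 14289.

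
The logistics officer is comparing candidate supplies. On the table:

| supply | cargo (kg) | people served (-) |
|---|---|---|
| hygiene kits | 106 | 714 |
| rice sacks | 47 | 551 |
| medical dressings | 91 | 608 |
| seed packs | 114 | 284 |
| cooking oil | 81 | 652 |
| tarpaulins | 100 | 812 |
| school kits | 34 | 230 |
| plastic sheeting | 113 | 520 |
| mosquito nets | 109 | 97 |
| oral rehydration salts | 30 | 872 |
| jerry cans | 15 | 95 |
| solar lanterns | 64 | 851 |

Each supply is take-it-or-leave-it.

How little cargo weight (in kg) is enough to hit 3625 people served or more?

Need the lightest bundle worth ≥ 3625.
Taking rice sacks + cooking oil + tarpaulins + oral rehydration salts + solar lanterns gives 3738 (≥ 3625) for 322 kg.
No combination under 322 kg hits 3625.

322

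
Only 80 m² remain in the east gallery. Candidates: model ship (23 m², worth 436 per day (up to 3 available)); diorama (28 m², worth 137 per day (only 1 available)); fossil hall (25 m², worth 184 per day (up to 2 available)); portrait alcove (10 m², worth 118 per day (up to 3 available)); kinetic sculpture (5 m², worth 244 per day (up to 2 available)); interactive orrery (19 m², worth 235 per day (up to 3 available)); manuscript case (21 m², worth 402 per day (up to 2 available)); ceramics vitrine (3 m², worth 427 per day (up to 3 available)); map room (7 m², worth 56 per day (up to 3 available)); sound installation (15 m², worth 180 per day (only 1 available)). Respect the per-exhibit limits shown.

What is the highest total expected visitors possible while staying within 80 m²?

2821

Density check — ceramics vitrine 142.33, kinetic sculpture 48.80, manuscript case 19.14 are the best per m².
Taking the top-ratio exhibits first gives 2×kinetic sculpture + interactive orrery + 2×manuscript case + 3×ceramics vitrine for 2808 (80 m²).
Dropping interactive orrery and 2×manuscript case frees 61 m²; slotting in 2×model ship + sound installation (61 m²) lifts the total to 2821 at 80 m².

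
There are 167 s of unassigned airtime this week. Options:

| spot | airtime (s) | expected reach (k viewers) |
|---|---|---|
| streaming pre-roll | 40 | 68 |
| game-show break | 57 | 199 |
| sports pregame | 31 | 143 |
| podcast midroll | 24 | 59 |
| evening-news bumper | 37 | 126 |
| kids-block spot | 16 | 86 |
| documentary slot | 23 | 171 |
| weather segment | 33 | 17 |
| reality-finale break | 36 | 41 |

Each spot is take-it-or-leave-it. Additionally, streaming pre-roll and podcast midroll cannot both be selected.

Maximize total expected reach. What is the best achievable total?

The ratio ordering already packs tightly: game-show break + sports pregame + evening-news bumper + kids-block spot + documentary slot, 164 s, 725.
Next best is streaming pre-roll + game-show break + sports pregame + kids-block spot + documentary slot at 667 (167 s) — short by 58.

725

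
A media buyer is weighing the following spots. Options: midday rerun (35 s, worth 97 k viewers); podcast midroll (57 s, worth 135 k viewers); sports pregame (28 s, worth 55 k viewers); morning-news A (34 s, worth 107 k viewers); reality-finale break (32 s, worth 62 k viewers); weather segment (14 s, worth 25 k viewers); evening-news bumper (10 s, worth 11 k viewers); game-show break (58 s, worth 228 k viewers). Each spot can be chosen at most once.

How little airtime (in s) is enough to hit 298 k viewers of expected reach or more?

92

Look for the lowest-airtime combination reaching 298.
Taking morning-news A + game-show break gives 335 (≥ 298) for 92 s.
Below 92 s the best achievable stays under 298.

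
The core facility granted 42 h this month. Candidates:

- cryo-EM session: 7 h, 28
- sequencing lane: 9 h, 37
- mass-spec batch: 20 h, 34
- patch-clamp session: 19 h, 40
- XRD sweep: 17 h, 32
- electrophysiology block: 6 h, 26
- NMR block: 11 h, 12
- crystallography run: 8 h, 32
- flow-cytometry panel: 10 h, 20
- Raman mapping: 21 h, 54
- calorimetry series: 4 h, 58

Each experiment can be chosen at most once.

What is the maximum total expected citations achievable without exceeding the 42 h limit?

181

Cryo-EM session + sequencing lane + electrophysiology block + crystallography run + calorimetry series uses 34 of the 42 h and totals 181.
Every other selection either busts 42 h or fails to beat 181.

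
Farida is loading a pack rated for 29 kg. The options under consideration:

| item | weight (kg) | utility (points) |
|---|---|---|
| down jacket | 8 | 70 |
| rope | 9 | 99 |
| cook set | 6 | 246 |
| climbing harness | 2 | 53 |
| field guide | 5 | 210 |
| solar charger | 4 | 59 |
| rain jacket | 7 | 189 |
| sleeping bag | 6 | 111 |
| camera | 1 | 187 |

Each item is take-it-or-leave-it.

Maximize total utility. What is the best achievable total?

Filling by ratio: cook set + climbing harness + field guide + rain jacket + sleeping bag + camera for 996, with 2 kg left unused.
Dropping climbing harness frees 2 kg; slotting in solar charger (4 kg) lifts the total to 1002 at 29 kg.
That's the maximum — no swap from here does better than 1002.

1002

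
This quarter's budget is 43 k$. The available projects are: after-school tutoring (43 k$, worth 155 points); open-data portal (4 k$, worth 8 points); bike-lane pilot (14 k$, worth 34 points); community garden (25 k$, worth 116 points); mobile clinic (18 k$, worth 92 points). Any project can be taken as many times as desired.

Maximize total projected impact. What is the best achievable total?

By projected impact per k$: mobile clinic 5.11, community garden 4.64, after-school tutoring 3.60 lead.
Taking the top-ratio projects first gives open-data portal + 2×mobile clinic for 192 (40 k$).
The 22 k$ tied up in open-data portal and mobile clinic is better spent on community garden — total rises to 208 (43 k$).
Every other selection either busts 43 k$ or fails to beat 208.

208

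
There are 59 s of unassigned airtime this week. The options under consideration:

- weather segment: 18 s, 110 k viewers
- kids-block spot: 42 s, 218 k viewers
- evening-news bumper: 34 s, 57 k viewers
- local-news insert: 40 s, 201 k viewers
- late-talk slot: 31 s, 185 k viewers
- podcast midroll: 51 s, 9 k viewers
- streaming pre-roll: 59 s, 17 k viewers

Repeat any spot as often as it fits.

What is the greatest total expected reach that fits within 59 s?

The ratio ordering already packs tightly: 3×weather segment, 54 s, 330.

330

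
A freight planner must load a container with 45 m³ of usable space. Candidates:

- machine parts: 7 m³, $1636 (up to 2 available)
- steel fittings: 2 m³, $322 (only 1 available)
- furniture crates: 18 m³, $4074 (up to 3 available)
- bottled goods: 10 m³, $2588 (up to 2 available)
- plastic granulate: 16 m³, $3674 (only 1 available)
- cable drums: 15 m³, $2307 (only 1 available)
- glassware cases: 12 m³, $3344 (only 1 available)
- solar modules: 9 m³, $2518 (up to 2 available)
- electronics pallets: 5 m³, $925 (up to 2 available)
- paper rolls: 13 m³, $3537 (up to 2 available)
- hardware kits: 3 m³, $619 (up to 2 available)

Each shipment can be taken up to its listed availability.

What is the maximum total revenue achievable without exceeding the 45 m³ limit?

By revenue per m³: solar modules 279.78, glassware cases 278.67, paper rolls 272.08, bottled goods 258.80 lead.
The ratio ordering already packs tightly: steel fittings + glassware cases + 2×solar modules + paper rolls, 45 m³, 12239.

12239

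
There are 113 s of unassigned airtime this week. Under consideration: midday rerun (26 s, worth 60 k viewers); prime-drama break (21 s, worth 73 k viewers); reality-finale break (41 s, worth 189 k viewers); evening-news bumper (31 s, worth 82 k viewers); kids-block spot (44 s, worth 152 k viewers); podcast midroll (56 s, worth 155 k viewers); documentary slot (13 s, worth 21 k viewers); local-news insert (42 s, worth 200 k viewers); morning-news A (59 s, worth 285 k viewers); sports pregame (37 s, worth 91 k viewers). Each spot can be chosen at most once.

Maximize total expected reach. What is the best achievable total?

495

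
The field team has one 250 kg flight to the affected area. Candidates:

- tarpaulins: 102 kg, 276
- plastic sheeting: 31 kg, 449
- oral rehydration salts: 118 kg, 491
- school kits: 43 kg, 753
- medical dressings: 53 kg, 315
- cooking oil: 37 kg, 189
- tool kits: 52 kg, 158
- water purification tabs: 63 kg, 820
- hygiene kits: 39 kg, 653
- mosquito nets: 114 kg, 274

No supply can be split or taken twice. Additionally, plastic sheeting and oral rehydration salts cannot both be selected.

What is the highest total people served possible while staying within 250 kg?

The ratio ordering already packs tightly: plastic sheeting + school kits + medical dressings + water purification tabs + hygiene kits, 229 kg, 2990.
An exhaustive check of the 1024 subsets confirms 2990.

2990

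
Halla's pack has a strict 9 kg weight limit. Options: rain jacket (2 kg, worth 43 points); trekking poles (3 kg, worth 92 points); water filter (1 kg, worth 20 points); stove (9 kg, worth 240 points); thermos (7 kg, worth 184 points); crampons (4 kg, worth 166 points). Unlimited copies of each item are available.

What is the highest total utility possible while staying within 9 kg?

Taking water filter + 2×crampons: 9 kg used, 352 in utility.
Nothing else within 9 kg beats 352.

352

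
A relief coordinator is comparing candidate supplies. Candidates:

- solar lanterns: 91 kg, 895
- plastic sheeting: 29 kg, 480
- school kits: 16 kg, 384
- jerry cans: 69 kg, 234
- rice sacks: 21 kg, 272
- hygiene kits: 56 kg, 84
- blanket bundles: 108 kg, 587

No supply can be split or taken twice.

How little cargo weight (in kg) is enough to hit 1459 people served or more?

128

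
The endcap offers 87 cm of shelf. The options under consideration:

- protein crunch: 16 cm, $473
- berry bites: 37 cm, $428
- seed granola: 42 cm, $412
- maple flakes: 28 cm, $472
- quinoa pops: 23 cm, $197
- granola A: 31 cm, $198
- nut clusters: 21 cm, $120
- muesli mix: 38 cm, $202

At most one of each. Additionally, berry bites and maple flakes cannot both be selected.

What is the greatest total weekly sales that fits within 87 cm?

Ranking by ratio (weekly sales/cm): protein crunch 29.56, maple flakes 16.86, berry bites 11.57, seed granola 9.81.
Best packing: protein crunch + seed granola + maple flakes — 86 cm, 1357 total.
The closest alternative, protein crunch + maple flakes + muesli mix, reaches only 1147.

1357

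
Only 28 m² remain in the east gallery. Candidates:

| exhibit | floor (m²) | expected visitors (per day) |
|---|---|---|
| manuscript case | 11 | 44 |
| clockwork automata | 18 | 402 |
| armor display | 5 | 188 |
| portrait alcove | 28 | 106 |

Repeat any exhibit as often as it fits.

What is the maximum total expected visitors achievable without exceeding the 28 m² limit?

940

Taking 5×armor display: 25 m² used, 940 in expected visitors.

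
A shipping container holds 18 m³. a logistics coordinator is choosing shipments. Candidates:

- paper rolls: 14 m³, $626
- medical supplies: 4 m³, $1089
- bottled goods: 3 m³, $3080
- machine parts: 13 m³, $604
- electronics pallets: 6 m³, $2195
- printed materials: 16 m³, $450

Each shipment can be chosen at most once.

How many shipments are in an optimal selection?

Optimal total is 6364.
For example medical supplies + bottled goods + electronics pallets achieves it, using 13 m³.
All optima have 3 shipments.

3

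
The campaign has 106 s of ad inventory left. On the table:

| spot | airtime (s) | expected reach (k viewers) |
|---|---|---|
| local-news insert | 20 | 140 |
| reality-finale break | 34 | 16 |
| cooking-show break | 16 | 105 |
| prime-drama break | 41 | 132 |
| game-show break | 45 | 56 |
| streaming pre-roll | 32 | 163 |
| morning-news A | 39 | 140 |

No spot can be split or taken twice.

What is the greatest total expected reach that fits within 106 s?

Greedy by ratio would take local-news insert + reality-finale break + cooking-show break + streaming pre-roll: 102 s used, total 424.
Dropping reality-finale break and cooking-show break frees 50 s; slotting in morning-news A (39 s) lifts the total to 443 at 91 s.
Runner-up local-news insert + prime-drama break + streaming pre-roll tops out at 435.

443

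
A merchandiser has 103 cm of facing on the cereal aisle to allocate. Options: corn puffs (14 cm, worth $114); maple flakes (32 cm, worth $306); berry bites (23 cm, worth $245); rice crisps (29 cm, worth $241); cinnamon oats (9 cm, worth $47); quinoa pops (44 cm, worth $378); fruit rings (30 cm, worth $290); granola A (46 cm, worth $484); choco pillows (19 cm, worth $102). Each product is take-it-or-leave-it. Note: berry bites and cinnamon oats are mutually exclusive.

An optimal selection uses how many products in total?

3

Best achievable weekly sales is 1035.
maple flakes + berry bites + granola A hits 1035 at 101 cm.
Every optimal selection uses 3 products.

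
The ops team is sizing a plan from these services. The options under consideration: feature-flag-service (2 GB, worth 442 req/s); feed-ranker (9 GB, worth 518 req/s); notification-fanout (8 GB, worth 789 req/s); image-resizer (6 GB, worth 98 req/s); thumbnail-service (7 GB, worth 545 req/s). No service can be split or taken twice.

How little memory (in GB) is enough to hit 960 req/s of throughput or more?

Look for the lowest-memory combination reaching 960.
feature-flag-service + thumbnail-service: 987 throughput at 9 GB.
No combination under 9 GB hits 960.

9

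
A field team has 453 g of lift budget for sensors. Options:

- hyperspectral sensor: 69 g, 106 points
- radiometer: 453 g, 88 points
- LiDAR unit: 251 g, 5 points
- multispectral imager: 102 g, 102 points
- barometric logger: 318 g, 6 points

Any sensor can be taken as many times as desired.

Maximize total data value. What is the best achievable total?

636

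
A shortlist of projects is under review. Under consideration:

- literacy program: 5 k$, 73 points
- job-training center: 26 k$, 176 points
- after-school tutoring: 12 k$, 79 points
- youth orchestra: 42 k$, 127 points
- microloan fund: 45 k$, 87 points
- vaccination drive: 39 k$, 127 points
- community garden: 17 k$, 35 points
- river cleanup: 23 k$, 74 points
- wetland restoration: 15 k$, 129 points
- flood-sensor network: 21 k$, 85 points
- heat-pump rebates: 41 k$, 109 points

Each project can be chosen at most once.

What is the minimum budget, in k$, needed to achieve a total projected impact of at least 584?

97

Minimise k$ subject to total projected impact ≥ 584.
literacy program + job-training center + after-school tutoring + vaccination drive + wetland restoration: 584 projected impact at 97 k$.
No combination under 97 k$ hits 584.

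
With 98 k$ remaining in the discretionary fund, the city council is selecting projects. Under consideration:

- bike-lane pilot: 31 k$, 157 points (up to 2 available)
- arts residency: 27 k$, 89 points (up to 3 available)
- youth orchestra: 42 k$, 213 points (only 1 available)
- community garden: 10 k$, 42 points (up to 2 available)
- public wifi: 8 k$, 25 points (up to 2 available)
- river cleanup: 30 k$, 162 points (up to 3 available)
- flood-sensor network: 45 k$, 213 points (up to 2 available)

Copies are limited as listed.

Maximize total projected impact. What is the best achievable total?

511

Best packing: public wifi + 3×river cleanup — 98 k$, 511 total.
Every other selection either busts 98 k$ or exceeds an availability limit or fails to beat 511.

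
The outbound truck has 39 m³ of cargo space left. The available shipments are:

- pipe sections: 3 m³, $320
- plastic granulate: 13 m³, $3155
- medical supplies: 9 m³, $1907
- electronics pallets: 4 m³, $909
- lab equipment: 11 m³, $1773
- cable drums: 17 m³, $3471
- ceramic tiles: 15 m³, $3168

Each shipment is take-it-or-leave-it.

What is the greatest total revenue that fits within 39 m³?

8533

Density check — plastic granulate 242.69, electronics pallets 227.25, medical supplies 211.89 are the best per m³.
A density-first pass picks plastic granulate + medical supplies + electronics pallets + lab equipment — 7744 at 37 m³.
Dropping electronics pallets and lab equipment frees 15 m³; slotting in cable drums (17 m³) lifts the total to 8533 at 39 m³.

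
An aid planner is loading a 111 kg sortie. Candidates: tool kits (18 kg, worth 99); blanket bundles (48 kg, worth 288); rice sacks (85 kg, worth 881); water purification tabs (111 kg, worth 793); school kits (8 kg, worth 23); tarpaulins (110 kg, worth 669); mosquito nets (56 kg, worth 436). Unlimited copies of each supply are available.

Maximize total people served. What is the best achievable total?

The ratio ordering already packs tightly: tool kits + rice sacks + school kits, 111 kg, 1003.

1003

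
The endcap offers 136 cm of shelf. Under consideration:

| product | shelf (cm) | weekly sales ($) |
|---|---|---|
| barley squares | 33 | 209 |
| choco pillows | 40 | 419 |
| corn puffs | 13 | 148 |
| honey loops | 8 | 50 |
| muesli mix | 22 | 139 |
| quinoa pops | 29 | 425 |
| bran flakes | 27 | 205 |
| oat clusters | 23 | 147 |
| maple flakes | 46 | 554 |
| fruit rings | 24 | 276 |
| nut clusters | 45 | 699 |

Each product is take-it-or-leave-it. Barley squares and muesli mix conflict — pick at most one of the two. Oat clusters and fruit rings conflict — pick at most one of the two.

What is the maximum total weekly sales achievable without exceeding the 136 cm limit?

By weekly sales per cm: nut clusters 15.53, quinoa pops 14.66, maple flakes 12.04 lead.
Best packing: corn puffs + quinoa pops + maple flakes + nut clusters — 133 cm, 1826 total.
That's the maximum — no feasible swap from here does better than 1826.

1826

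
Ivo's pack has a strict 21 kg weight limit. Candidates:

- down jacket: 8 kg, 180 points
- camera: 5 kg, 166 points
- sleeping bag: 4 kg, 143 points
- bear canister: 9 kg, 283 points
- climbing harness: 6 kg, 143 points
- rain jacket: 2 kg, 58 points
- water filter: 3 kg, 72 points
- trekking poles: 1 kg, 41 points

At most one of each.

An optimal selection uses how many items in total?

5

Best achievable utility is 691.
For example camera + sleeping bag + bear canister + rain jacket + trekking poles achieves it, using 21 kg.
Every optimal selection uses 5 items.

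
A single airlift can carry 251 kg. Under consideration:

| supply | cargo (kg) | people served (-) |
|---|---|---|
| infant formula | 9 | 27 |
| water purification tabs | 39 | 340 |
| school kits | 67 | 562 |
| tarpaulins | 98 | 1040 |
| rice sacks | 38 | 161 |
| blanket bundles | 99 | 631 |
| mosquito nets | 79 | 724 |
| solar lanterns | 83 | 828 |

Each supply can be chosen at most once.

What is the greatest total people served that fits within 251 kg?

2430

Density check — tarpaulins 10.61, solar lanterns 9.98, mosquito nets 9.16, water purification tabs 8.72 are the best per kg.
A density-first pass picks infant formula + water purification tabs + tarpaulins + solar lanterns — 2235 at 229 kg.
Dropping infant formula and water purification tabs frees 48 kg; slotting in school kits (67 kg) lifts the total to 2430 at 248 kg.
An exhaustive check of the 256 subsets confirms 2430.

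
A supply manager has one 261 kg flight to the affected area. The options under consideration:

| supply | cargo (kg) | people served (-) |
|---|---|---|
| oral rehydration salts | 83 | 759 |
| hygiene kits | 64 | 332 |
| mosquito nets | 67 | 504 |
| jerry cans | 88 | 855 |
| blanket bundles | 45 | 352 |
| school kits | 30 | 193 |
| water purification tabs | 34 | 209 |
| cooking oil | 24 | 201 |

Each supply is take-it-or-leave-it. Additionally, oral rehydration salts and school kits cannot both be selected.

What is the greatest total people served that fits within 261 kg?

2175

Density check — jerry cans 9.72, oral rehydration salts 9.14, cooking oil 8.38, blanket bundles 7.82 are the best per kg.
Taking the top-ratio supplies first gives oral rehydration salts + jerry cans + blanket bundles + cooking oil for 2167 (240 kg).
Replace cooking oil with water purification tabs: the trade gains 8 net, giving 2175 at 250 kg.
The spare 11 kg is too small for any remaining supply, and no feasible exchange beats 2175.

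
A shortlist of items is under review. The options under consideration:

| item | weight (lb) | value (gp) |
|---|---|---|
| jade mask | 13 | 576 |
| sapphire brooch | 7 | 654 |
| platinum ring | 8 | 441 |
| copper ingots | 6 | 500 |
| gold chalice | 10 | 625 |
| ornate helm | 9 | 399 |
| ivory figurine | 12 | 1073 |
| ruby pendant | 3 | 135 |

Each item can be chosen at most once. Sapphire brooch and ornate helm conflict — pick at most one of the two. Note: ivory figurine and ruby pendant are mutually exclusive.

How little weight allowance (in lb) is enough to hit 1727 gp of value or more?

19

Need the lightest bundle worth ≥ 1727.
Taking sapphire brooch + ivory figurine gives 1727 (≥ 1727) for 19 lb.
Below 19 lb the best achievable stays under 1727.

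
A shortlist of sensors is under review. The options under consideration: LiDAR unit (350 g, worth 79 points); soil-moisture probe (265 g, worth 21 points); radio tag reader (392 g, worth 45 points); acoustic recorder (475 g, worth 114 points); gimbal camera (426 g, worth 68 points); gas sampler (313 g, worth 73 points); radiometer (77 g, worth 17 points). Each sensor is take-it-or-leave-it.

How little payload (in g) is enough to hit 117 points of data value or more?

Look for the lowest-payload combination reaching 117.
Taking acoustic recorder + radiometer gives 131 (≥ 117) for 552 g.
Any bundle with less than 552 g falls short of 117.

552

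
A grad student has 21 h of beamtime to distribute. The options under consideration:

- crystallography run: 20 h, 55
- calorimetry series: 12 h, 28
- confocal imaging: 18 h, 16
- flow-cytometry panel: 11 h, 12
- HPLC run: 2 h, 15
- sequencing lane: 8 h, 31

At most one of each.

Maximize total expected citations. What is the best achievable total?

Ranking by ratio (expected citations/h): HPLC run 7.50, sequencing lane 3.88, crystallography run 2.75.
A density-first pass picks flow-cytometry panel + HPLC run + sequencing lane — 58 at 21 h.
Dropping flow-cytometry panel and HPLC run frees 13 h; slotting in calorimetry series (12 h) lifts the total to 59 at 20 h.
That's the maximum — no swap from here does better than 59.

59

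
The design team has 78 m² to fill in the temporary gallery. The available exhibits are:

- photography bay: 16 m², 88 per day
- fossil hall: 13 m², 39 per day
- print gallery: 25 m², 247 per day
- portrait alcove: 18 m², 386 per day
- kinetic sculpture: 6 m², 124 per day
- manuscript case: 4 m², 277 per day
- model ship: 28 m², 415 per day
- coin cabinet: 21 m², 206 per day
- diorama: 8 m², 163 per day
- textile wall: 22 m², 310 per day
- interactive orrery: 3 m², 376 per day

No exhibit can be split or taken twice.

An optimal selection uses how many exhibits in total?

Optimal total is 1764.
portrait alcove + manuscript case + model ship + textile wall + interactive orrery hits 1764 at 75 m².
Any selection reaching 1764 contains exactly 5 exhibits.

5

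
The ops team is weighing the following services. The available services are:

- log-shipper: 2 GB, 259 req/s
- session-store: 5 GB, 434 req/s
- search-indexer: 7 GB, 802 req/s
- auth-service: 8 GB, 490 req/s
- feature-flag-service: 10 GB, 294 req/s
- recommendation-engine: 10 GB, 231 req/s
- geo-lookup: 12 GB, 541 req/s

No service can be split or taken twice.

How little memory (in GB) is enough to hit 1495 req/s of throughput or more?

14

Look for the lowest-memory combination reaching 1495.
log-shipper + session-store + search-indexer: 1495 throughput at 14 GB.
Below 14 GB the best achievable stays under 1495.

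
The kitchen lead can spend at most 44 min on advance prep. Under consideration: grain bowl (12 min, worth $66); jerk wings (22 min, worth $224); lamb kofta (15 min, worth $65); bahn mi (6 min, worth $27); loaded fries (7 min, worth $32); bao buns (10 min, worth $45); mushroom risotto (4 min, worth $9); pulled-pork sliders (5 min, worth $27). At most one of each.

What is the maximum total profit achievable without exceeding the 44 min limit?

A density-first pass picks grain bowl + jerk wings + mushroom risotto + pulled-pork sliders — 326 at 43 min.
Dropping mushroom risotto and pulled-pork sliders frees 9 min; slotting in bao buns (10 min) lifts the total to 335 at 44 min.

335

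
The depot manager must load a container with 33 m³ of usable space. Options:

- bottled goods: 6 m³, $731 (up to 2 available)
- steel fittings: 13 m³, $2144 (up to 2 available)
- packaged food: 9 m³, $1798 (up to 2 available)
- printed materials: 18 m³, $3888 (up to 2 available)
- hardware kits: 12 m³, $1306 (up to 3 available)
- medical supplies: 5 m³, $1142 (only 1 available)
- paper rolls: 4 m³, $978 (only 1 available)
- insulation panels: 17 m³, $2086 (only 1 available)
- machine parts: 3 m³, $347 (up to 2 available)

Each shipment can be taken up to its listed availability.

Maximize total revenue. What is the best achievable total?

6828

By revenue per m³: paper rolls 244.50, medical supplies 228.40, printed materials 216.00, packaged food 199.78 lead.
A density-first pass picks bottled goods + printed materials + medical supplies + paper rolls — 6739 at 33 m³.
Dropping bottled goods and paper rolls frees 10 m³; slotting in packaged food (9 m³) lifts the total to 6828 at 32 m³.
That's the maximum — no swap from here does better than 6828.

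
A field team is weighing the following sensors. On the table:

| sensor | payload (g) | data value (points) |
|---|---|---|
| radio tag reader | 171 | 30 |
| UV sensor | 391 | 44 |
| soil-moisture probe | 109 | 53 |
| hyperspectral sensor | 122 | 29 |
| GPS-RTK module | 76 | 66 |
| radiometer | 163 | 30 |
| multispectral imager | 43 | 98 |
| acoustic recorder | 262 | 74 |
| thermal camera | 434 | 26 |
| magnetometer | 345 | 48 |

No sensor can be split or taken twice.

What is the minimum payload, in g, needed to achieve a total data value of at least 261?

490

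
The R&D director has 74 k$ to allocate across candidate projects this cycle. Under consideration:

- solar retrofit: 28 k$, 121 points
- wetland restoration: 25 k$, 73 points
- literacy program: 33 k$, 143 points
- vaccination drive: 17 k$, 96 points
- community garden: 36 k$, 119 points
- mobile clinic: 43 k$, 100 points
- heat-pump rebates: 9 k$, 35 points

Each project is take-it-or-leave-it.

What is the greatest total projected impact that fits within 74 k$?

299

By projected impact per k$: vaccination drive 5.65, literacy program 4.33, solar retrofit 4.32 lead.
Greedy by ratio would take literacy program + vaccination drive + heat-pump rebates: 59 k$ used, total 274.
Dropping vaccination drive frees 17 k$; slotting in solar retrofit (28 k$) lifts the total to 299 at 70 k$.
The closest alternative, solar retrofit + wetland restoration + vaccination drive, reaches only 290.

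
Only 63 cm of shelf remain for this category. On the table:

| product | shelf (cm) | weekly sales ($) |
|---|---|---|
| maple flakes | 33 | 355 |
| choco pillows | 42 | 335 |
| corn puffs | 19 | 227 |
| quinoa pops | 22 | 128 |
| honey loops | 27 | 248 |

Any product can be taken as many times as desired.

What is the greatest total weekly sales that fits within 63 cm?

681

Best packing: 3×corn puffs — 57 cm, 681 total.
That's the maximum — no swap from here does better than 681.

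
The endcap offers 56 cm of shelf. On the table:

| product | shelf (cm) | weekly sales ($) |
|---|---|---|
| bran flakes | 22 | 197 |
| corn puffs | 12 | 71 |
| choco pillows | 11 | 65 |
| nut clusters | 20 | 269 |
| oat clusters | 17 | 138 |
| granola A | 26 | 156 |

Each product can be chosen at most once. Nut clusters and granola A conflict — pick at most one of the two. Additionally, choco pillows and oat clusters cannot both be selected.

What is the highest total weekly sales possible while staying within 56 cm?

537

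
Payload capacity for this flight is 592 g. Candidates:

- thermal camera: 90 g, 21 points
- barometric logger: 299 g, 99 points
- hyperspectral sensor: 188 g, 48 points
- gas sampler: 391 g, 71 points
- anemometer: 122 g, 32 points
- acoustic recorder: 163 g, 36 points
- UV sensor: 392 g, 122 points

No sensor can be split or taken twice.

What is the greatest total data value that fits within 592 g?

170

By data value per g: barometric logger 0.33, UV sensor 0.31, anemometer 0.26 lead.
Filling by ratio: thermal camera + barometric logger + anemometer for 152, with 81 g left unused.
A better packing is hyperspectral sensor + UV sensor: 580 g, total 170.
Nothing else within 592 g beats 170.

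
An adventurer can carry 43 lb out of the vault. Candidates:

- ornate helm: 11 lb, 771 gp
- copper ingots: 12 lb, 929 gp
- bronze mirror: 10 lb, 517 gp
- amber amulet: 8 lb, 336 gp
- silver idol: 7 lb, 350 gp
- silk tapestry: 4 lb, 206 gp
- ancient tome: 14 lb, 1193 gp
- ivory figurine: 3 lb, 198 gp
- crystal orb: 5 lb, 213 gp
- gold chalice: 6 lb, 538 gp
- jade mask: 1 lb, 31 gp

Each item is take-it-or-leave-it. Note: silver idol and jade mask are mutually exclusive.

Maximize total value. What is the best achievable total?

3431

Best packing: ornate helm + copper ingots + ancient tome + gold chalice — 43 lb, 3431 total.
That's the maximum — no feasible swap from here does better than 3431.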